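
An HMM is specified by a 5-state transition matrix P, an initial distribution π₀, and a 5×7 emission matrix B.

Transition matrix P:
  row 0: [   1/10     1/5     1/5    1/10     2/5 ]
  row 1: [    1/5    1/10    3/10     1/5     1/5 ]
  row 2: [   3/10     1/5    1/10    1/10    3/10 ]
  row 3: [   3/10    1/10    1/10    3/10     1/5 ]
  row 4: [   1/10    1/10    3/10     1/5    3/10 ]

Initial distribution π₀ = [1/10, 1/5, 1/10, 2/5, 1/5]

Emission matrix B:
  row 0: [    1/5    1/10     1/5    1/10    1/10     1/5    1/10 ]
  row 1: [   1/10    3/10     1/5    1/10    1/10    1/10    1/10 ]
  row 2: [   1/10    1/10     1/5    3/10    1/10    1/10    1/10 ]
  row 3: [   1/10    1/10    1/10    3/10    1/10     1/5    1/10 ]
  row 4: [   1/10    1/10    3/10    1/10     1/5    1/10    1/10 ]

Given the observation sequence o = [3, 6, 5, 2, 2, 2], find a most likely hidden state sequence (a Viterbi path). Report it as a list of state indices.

t=0: δ = [1.000e-02, 2.000e-02, 3.000e-02, 1.200e-01, 2.000e-02]  (obs o_0=3)
t=1: δ = [3.600e-03, 1.200e-03, 1.200e-03, 3.600e-03, 2.400e-03]  ψ = [3, 3, 3, 3, 3]  (obs o_1=6)
t=2: δ = [2.160e-04, 7.200e-05, 7.200e-05, 2.160e-04, 1.440e-04]  ψ = [3, 0, 0, 3, 0]  (obs o_2=5)
t=3: δ = [1.296e-05, 8.640e-06, 8.640e-06, 6.480e-06, 2.592e-05]  ψ = [3, 0, 0, 3, 0]  (obs o_3=2)
t=4: δ = [5.184e-07, 5.184e-07, 1.555e-06, 5.184e-07, 2.333e-06]  ψ = [2, 0, 4, 4, 4]  (obs o_4=2)
t=5: δ = [9.331e-08, 6.221e-08, 1.400e-07, 4.666e-08, 2.100e-07]  ψ = [2, 2, 4, 4, 4]  (obs o_5=2)
backtrack: best end state = 4; path = [3, 3, 0, 4, 4, 4]

path = [3, 3, 0, 4, 4, 4]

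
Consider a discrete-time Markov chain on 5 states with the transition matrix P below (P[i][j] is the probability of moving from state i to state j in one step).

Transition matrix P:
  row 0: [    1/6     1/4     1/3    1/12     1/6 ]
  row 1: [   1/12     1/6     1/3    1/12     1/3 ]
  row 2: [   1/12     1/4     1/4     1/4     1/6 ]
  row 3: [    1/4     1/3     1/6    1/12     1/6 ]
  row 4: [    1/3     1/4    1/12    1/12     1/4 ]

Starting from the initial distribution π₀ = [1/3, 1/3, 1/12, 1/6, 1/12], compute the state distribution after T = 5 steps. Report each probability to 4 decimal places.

t=0: π = [0.3333, 0.3333, 0.0833, 0.1667, 0.0833]
t=1: π = [0.1597, 0.2361, 0.2778, 0.0972, 0.2292]
t=2: π = [0.1701, 0.2384, 0.2367, 0.1296, 0.2251]
t=3: π = [0.1754, 0.2409, 0.2357, 0.1228, 0.2252]
t=4: π = [0.1747, 0.2402, 0.2369, 0.1226, 0.2256]
t=5: π = [0.1747, 0.2402, 0.2368, 0.1228, 0.2255]

π = [0.1747, 0.2402, 0.2368, 0.1228, 0.2255]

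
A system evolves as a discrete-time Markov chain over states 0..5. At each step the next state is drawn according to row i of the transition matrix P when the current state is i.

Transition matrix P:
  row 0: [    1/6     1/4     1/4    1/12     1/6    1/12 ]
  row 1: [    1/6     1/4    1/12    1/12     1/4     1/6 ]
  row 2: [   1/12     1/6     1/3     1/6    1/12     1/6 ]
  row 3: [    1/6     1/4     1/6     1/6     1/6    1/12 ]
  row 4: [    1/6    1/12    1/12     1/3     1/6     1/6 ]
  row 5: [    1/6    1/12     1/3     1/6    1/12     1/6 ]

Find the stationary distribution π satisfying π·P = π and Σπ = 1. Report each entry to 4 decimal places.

Balance equations π_j = Σ_i π_i·P[i][j]:
  π_0 = 1/6·π_0 + 1/6·π_1 + 1/12·π_2 + 1/6·π_3 + 1/6·π_4 + 1/6·π_5
  π_1 = 1/4·π_0 + 1/4·π_1 + 1/6·π_2 + 1/4·π_3 + 1/12·π_4 + 1/12·π_5
  π_2 = 1/4·π_0 + 1/12·π_1 + 1/3·π_2 + 1/6·π_3 + 1/12·π_4 + 1/3·π_5
  π_3 = 1/12·π_0 + 1/12·π_1 + 1/6·π_2 + 1/6·π_3 + 1/3·π_4 + 1/6·π_5
  π_4 = 1/6·π_0 + 1/4·π_1 + 1/12·π_2 + 1/6·π_3 + 1/6·π_4 + 1/12·π_5
  normalize: π_0 + π_1 + π_2 + π_3 + π_4 + π_5 = 1
Solving the linear system gives exactly π = [28689/192262, 35311/192262, 20128/96131, 31607/192262, 14690/96131, 27019/192262].

π = [0.1492, 0.1837, 0.2094, 0.1644, 0.1528, 0.1405]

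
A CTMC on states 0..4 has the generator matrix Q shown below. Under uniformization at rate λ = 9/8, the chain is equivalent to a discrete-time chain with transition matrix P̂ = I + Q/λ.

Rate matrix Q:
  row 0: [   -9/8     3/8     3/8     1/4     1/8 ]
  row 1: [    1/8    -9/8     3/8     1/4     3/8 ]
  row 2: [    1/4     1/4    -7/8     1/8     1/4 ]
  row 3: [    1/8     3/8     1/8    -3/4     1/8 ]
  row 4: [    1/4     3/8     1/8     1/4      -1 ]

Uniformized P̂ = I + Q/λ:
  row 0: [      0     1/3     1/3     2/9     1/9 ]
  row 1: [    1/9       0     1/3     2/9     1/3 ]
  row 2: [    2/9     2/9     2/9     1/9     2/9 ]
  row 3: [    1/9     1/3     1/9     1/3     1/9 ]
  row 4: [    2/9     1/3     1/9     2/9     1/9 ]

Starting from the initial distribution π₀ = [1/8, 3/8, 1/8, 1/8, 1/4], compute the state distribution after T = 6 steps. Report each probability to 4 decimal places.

π = [0.1405, 0.2318, 0.2180, 0.2227, 0.1869]

t=0: π = [0.1250, 0.3750, 0.1250, 0.1250, 0.2500]
t=1: π = [0.1389, 0.1944, 0.2361, 0.2222, 0.2083]
t=2: π = [0.1451, 0.2423, 0.2114, 0.2207, 0.1806]
t=3: π = [0.1385, 0.2291, 0.2207, 0.2233, 0.1884]
t=4: π = [0.1412, 0.2325, 0.2173, 0.2225, 0.1865]
t=5: π = [0.1403, 0.2317, 0.2183, 0.2228, 0.1869]
t=6: π = [0.1405, 0.2318, 0.2180, 0.2227, 0.1869]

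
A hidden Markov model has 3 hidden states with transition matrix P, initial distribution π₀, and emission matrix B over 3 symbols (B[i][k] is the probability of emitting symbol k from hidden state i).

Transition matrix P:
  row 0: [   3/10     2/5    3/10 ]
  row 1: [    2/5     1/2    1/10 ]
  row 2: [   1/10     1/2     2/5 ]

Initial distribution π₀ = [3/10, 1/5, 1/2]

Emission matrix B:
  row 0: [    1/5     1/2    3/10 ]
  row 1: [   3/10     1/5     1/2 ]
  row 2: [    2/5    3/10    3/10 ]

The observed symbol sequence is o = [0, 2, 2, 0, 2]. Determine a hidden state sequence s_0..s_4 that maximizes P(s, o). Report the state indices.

t=0: δ = [6.000e-02, 6.000e-02, 2.000e-01]  (obs o_0=0)
t=1: δ = [7.200e-03, 5.000e-02, 2.400e-02]  ψ = [1, 2, 2]  (obs o_1=2)
t=2: δ = [6.000e-03, 1.250e-02, 2.880e-03]  ψ = [1, 1, 2]  (obs o_2=2)
t=3: δ = [1.000e-03, 1.875e-03, 7.200e-04]  ψ = [1, 1, 0]  (obs o_3=0)
t=4: δ = [2.250e-04, 4.687e-04, 9.000e-05]  ψ = [1, 1, 0]  (obs o_4=2)
backtrack: best end state = 1; path = [2, 1, 1, 1, 1]

path = [2, 1, 1, 1, 1]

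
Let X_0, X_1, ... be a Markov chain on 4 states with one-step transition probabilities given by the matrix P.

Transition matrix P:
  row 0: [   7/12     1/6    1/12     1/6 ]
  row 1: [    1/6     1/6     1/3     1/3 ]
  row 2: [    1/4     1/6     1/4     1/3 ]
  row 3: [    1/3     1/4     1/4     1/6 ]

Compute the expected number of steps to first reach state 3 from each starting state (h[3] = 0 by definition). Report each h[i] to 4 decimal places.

First-step conditioning: h[3] = 0; for i ≠ 3, h[i] = 1 + Σ_k P[i][k]·h[k].
  h[0] = 1 + 7/12·h[0] + 1/6·h[1] + 1/12·h[2]
  h[1] = 1 + 1/6·h[0] + 1/6·h[1] + 1/3·h[2]
  h[2] = 1 + 1/4·h[0] + 1/6·h[1] + 1/4·h[2]
Solving the 3×3 linear system over states ≠ 3 gives exactly h = [360/79, 282/79, 288/79, 0] (h[3] = 0 is the target).

h = [4.5570, 3.5696, 3.6456, 0.0000]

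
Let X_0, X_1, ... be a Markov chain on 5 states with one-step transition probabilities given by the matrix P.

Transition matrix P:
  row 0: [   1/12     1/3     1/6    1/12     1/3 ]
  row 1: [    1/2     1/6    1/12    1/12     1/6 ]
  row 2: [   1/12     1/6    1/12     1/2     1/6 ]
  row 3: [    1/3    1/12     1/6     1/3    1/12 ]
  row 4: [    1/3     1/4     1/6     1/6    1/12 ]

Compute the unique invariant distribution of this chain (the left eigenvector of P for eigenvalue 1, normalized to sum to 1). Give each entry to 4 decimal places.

Balance equations π_j = Σ_i π_i·P[i][j]:
  π_0 = 1/12·π_0 + 1/2·π_1 + 1/12·π_2 + 1/3·π_3 + 1/3·π_4
  π_1 = 1/3·π_0 + 1/6·π_1 + 1/6·π_2 + 1/12·π_3 + 1/4·π_4
  π_2 = 1/6·π_0 + 1/12·π_1 + 1/12·π_2 + 1/6·π_3 + 1/6·π_4
  π_3 = 1/12·π_0 + 1/12·π_1 + 1/2·π_2 + 1/3·π_3 + 1/6·π_4
  normalize: π_0 + π_1 + π_2 + π_3 + π_4 = 1
Solving the linear system gives exactly π = [1083/4057, 847/4057, 559/4057, 842/4057, 726/4057].

π = [0.2669, 0.2088, 0.1378, 0.2075, 0.1789]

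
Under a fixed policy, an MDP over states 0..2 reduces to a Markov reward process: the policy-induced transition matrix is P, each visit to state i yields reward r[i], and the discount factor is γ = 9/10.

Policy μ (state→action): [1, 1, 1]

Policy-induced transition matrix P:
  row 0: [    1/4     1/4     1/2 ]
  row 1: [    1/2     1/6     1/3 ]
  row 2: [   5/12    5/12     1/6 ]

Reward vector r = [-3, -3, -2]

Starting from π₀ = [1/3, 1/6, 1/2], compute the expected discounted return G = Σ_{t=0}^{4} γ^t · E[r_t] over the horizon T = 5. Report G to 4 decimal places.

t=0: π = [0.3333, 0.1667, 0.5000], E[r] = -2.5000, γ^t·E[r] = -2.500000, running G = -2.500000
t=1: π = [0.3750, 0.3194, 0.3056], E[r] = -2.6944, γ^t·E[r] = -2.425000, running G = -4.925000
t=2: π = [0.3808, 0.2743, 0.3449], E[r] = -2.6551, γ^t·E[r] = -2.150625, running G = -7.075625
t=3: π = [0.3761, 0.2846, 0.3393], E[r] = -2.6607, γ^t·E[r] = -1.939641, running G = -9.015266
t=4: π = [0.3777, 0.2828, 0.3395], E[r] = -2.6605, γ^t·E[r] = -1.745582, running G = -10.760847

G = -10.7608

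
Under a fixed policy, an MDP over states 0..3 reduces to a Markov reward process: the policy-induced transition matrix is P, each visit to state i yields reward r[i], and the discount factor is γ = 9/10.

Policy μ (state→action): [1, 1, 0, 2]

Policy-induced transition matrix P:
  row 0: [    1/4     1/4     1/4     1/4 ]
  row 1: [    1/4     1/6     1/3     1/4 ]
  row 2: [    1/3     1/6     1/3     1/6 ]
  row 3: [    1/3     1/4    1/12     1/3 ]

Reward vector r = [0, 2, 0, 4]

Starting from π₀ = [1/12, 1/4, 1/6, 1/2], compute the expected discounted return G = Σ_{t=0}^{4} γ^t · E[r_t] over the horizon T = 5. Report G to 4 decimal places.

G = 7.0452

t=0: π = [0.0833, 0.2500, 0.1667, 0.5000], E[r] = 2.5000, γ^t·E[r] = 2.500000, running G = 2.500000
t=1: π = [0.3056, 0.2153, 0.2014, 0.2778], E[r] = 1.5417, γ^t·E[r] = 1.387500, running G = 3.887500
t=2: π = [0.2899, 0.2153, 0.2384, 0.2564], E[r] = 1.4560, γ^t·E[r] = 1.179375, running G = 5.066875
t=3: π = [0.2912, 0.2122, 0.2451, 0.2515], E[r] = 1.4304, γ^t·E[r] = 1.042734, running G = 6.109609
t=4: π = [0.2914, 0.2119, 0.2462, 0.2505], E[r] = 1.4259, γ^t·E[r] = 0.935550, running G = 7.045159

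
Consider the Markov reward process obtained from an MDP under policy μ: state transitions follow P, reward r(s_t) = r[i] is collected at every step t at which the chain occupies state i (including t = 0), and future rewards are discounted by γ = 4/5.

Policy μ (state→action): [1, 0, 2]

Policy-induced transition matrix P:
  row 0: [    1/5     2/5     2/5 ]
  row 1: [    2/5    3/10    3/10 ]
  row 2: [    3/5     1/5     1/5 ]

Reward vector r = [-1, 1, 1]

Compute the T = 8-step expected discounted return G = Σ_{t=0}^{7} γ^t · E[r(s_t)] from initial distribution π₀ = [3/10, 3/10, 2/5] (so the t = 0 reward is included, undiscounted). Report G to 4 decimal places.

t=0: π = [0.3000, 0.3000, 0.4000], E[r] = 0.4000, γ^t·E[r] = 0.400000, running G = 0.400000
t=1: π = [0.4200, 0.2900, 0.2900], E[r] = 0.1600, γ^t·E[r] = 0.128000, running G = 0.528000
t=2: π = [0.3740, 0.3130, 0.3130], E[r] = 0.2520, γ^t·E[r] = 0.161280, running G = 0.689280
t=3: π = [0.3878, 0.3061, 0.3061], E[r] = 0.2244, γ^t·E[r] = 0.114893, running G = 0.804173
t=4: π = [0.3837, 0.3082, 0.3082], E[r] = 0.2327, γ^t·E[r] = 0.095306, running G = 0.899479
t=5: π = [0.3849, 0.3075, 0.3075], E[r] = 0.2302, γ^t·E[r] = 0.075431, running G = 0.974909
t=6: π = [0.3845, 0.3077, 0.3077], E[r] = 0.2309, γ^t·E[r] = 0.060540, running G = 1.035449
t=7: π = [0.3846, 0.3077, 0.3077], E[r] = 0.2307, γ^t·E[r] = 0.048385, running G = 1.083834

G = 1.0838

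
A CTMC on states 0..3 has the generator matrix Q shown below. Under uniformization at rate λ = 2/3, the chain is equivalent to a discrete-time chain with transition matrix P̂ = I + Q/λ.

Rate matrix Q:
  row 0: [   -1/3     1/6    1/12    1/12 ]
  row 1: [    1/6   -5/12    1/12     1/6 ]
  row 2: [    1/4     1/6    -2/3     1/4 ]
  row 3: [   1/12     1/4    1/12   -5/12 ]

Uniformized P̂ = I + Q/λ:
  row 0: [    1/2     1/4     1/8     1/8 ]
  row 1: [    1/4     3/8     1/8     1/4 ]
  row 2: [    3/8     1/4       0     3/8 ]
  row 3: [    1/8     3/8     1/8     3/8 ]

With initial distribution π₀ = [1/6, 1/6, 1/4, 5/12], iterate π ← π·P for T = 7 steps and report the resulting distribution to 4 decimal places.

t=0: π = [0.1667, 0.1667, 0.2500, 0.4167]
t=1: π = [0.2708, 0.3229, 0.0938, 0.3125]
t=2: π = [0.2904, 0.3294, 0.1133, 0.2669]
t=3: π = [0.3034, 0.3245, 0.1108, 0.2612]
t=4: π = [0.3070, 0.3232, 0.1111, 0.2586]
t=5: π = [0.3083, 0.3227, 0.1111, 0.2578]
t=6: π = [0.3087, 0.3226, 0.1111, 0.2576]
t=7: π = [0.3089, 0.3225, 0.1111, 0.2575]

π = [0.3089, 0.3225, 0.1111, 0.2575]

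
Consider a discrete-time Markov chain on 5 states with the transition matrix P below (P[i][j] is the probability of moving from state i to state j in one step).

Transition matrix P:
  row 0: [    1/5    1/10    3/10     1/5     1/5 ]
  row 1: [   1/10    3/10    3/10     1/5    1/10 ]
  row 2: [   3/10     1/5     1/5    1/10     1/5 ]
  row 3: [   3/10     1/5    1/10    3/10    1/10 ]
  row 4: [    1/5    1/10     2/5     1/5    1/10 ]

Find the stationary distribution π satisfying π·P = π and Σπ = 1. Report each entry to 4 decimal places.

Balance equations π_j = Σ_i π_i·P[i][j]:
  π_0 = 1/5·π_0 + 1/10·π_1 + 3/10·π_2 + 3/10·π_3 + 1/5·π_4
  π_1 = 1/10·π_0 + 3/10·π_1 + 1/5·π_2 + 1/5·π_3 + 1/10·π_4
  π_2 = 3/10·π_0 + 3/10·π_1 + 1/5·π_2 + 1/10·π_3 + 2/5·π_4
  π_3 = 1/5·π_0 + 1/5·π_1 + 1/10·π_2 + 3/10·π_3 + 1/5·π_4
  normalize: π_0 + π_1 + π_2 + π_3 + π_4 = 1
Solving the linear system gives exactly π = [1933/8536, 771/4268, 2141/8536, 1659/8536, 13/88].

π = [0.2265, 0.1806, 0.2508, 0.1944, 0.1477]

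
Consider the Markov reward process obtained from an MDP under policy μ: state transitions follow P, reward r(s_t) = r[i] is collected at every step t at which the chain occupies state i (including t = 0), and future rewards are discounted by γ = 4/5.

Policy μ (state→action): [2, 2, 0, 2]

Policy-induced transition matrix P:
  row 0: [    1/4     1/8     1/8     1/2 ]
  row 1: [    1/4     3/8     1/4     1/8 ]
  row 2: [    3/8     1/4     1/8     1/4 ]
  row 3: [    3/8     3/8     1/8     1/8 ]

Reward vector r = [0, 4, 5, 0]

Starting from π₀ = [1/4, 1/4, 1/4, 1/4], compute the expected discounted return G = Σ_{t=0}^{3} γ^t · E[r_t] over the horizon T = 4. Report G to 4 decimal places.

t=0: π = [0.2500, 0.2500, 0.2500, 0.2500], E[r] = 2.2500, γ^t·E[r] = 2.250000, running G = 2.250000
t=1: π = [0.3125, 0.2813, 0.1563, 0.2500], E[r] = 1.9063, γ^t·E[r] = 1.525000, running G = 3.775000
t=2: π = [0.3008, 0.2773, 0.1602, 0.2617], E[r] = 1.9102, γ^t·E[r] = 1.222500, running G = 4.997500
t=3: π = [0.3027, 0.2798, 0.1597, 0.2578], E[r] = 1.9175, γ^t·E[r] = 0.981750, running G = 5.979250

G = 5.9793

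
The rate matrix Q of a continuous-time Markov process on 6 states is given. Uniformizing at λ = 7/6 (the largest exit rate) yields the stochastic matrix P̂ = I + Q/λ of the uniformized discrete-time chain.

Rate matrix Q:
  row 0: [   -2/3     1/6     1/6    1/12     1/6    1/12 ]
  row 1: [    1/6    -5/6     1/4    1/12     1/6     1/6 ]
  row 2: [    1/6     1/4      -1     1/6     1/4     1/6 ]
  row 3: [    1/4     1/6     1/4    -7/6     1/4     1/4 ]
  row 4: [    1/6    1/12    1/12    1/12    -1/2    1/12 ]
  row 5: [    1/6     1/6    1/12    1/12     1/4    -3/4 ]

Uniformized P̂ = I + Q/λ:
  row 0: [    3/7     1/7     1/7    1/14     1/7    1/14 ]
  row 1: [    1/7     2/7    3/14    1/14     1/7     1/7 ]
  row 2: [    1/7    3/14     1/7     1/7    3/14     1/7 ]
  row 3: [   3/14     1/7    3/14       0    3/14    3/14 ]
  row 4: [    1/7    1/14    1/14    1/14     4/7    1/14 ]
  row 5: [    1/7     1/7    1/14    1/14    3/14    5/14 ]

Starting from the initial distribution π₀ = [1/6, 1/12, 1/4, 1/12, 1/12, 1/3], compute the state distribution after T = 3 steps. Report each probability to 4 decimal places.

π = [0.2067, 0.1557, 0.1288, 0.0754, 0.2844, 0.1490]

t=0: π = [0.1667, 0.0833, 0.2500, 0.0833, 0.0833, 0.3333]
t=1: π = [0.1964, 0.1667, 0.1250, 0.0833, 0.2262, 0.2024]
t=2: π = [0.2049, 0.1594, 0.1301, 0.0744, 0.2691, 0.1620]
t=3: π = [0.2067, 0.1557, 0.1288, 0.0754, 0.2844, 0.1490]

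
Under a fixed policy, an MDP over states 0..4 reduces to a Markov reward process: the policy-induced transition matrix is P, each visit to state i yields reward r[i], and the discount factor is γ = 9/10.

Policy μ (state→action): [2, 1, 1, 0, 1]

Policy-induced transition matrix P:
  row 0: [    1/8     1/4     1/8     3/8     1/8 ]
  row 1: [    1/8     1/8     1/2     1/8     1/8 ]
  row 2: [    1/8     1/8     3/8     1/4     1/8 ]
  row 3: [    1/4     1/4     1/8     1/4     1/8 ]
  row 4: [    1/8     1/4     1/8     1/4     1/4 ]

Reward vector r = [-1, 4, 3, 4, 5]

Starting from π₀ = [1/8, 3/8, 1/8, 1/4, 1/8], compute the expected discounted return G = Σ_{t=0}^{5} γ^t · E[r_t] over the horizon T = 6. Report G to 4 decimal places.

t=0: π = [0.1250, 0.3750, 0.1250, 0.2500, 0.1250], E[r] = 3.3750, γ^t·E[r] = 3.375000, running G = 3.375000
t=1: π = [0.1563, 0.1875, 0.2969, 0.2188, 0.1406], E[r] = 3.0625, γ^t·E[r] = 2.756250, running G = 6.131250
t=2: π = [0.1523, 0.1895, 0.2695, 0.2461, 0.1426], E[r] = 3.1113, γ^t·E[r] = 2.520176, running G = 8.651426
t=3: π = [0.1558, 0.1926, 0.2634, 0.2454, 0.1428], E[r] = 3.1006, γ^t·E[r] = 2.260327, running G = 10.911753
t=4: π = [0.1557, 0.1930, 0.2631, 0.2454, 0.1429], E[r] = 3.1014, γ^t·E[r] = 2.034835, running G = 12.946588
t=5: π = [0.1557, 0.1930, 0.2631, 0.2453, 0.1429], E[r] = 3.1013, γ^t·E[r] = 1.831311, running G = 14.777899

G = 14.7779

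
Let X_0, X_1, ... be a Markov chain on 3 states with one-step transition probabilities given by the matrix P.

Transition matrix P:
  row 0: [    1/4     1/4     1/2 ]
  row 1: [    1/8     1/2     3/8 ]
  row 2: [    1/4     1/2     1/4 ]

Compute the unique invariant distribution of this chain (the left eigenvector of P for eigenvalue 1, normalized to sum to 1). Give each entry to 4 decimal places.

Balance equations π_j = Σ_i π_i·P[i][j]:
  π_0 = 1/4·π_0 + 1/8·π_1 + 1/4·π_2
  π_1 = 1/4·π_0 + 1/2·π_1 + 1/2·π_2
  normalize: π_0 + π_1 + π_2 = 1
Solving the linear system gives exactly π = [6/31, 14/31, 11/31].

π = [0.1935, 0.4516, 0.3548]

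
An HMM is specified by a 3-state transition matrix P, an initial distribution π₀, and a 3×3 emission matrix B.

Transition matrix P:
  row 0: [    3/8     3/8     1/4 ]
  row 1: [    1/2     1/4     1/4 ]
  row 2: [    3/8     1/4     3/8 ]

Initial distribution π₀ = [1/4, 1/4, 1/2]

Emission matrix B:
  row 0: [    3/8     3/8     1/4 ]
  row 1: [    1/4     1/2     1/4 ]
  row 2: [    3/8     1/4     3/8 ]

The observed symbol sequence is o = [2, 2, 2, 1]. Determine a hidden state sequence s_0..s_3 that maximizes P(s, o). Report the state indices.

t=0: δ = [6.250e-02, 6.250e-02, 1.875e-01]  (obs o_0=2)
t=1: δ = [1.758e-02, 1.172e-02, 2.637e-02]  ψ = [2, 2, 2]  (obs o_1=2)
t=2: δ = [2.472e-03, 1.648e-03, 3.708e-03]  ψ = [2, 0, 2]  (obs o_2=2)
t=3: δ = [5.214e-04, 4.635e-04, 3.476e-04]  ψ = [2, 0, 2]  (obs o_3=1)
backtrack: best end state = 0; path = [2, 2, 2, 0]

path = [2, 2, 2, 0]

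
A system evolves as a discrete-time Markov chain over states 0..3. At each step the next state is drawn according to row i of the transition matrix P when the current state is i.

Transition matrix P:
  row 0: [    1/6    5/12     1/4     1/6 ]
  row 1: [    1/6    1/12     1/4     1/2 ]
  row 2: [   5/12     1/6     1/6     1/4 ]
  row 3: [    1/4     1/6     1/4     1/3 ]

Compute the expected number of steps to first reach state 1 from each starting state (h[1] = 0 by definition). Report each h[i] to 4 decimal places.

h = [3.2981, 0.0000, 4.1353, 4.2875]

First-step conditioning: h[1] = 0; for i ≠ 1, h[i] = 1 + Σ_k P[i][k]·h[k].
  h[0] = 1 + 1/6·h[0] + 1/4·h[2] + 1/6·h[3]
  h[2] = 1 + 5/12·h[0] + 1/6·h[2] + 1/4·h[3]
  h[3] = 1 + 1/4·h[0] + 1/4·h[2] + 1/3·h[3]
Solving the 3×3 linear system over states ≠ 1 gives exactly h = [1560/473, 0, 1956/473, 2028/473] (h[1] = 0 is the target).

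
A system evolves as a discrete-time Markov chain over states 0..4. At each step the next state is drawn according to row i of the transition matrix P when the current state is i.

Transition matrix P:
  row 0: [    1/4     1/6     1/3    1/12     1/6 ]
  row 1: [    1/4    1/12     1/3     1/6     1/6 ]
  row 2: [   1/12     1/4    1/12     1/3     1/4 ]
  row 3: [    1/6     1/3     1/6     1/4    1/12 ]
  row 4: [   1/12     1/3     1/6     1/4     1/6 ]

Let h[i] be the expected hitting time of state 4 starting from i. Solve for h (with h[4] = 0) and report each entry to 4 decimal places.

First-step conditioning: h[4] = 0; for i ≠ 4, h[i] = 1 + Σ_k P[i][k]·h[k].
  h[0] = 1 + 1/4·h[0] + 1/6·h[1] + 1/3·h[2] + 1/12·h[3]
  h[1] = 1 + 1/4·h[0] + 1/12·h[1] + 1/3·h[2] + 1/6·h[3]
  h[2] = 1 + 1/12·h[0] + 1/4·h[1] + 1/12·h[2] + 1/3·h[3]
  h[3] = 1 + 1/6·h[0] + 1/3·h[1] + 1/6·h[2] + 1/4·h[3]
Solving the 4×4 linear system over states ≠ 4 gives exactly h = [24000/4097, 24204/4097, 22944/4097, 26652/4097, 0] (h[4] = 0 is the target).

h = [5.8579, 5.9077, 5.6002, 6.5052, 0.0000]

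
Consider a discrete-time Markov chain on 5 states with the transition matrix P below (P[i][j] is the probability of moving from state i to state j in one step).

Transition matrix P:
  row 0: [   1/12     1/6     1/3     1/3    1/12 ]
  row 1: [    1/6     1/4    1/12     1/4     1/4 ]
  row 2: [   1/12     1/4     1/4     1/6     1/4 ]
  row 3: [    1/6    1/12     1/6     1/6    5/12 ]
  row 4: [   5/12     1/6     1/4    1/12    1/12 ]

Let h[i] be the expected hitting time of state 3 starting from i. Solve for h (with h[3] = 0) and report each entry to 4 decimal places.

First-step conditioning: h[3] = 0; for i ≠ 3, h[i] = 1 + Σ_k P[i][k]·h[k].
  h[0] = 1 + 1/12·h[0] + 1/6·h[1] + 1/3·h[2] + 1/12·h[4]
  h[1] = 1 + 1/6·h[0] + 1/4·h[1] + 1/12·h[2] + 1/4·h[4]
  h[2] = 1 + 1/12·h[0] + 1/4·h[1] + 1/4·h[2] + 1/4·h[4]
  h[4] = 1 + 5/12·h[0] + 1/6·h[1] + 1/4·h[2] + 1/12·h[4]
Solving the 4×4 linear system over states ≠ 3 gives exactly h = [2368/557, 7672/1671, 2832/557, 0, 8764/1671] (h[3] = 0 is the target).

h = [4.2513, 4.5913, 5.0844, 0.0000, 5.2448]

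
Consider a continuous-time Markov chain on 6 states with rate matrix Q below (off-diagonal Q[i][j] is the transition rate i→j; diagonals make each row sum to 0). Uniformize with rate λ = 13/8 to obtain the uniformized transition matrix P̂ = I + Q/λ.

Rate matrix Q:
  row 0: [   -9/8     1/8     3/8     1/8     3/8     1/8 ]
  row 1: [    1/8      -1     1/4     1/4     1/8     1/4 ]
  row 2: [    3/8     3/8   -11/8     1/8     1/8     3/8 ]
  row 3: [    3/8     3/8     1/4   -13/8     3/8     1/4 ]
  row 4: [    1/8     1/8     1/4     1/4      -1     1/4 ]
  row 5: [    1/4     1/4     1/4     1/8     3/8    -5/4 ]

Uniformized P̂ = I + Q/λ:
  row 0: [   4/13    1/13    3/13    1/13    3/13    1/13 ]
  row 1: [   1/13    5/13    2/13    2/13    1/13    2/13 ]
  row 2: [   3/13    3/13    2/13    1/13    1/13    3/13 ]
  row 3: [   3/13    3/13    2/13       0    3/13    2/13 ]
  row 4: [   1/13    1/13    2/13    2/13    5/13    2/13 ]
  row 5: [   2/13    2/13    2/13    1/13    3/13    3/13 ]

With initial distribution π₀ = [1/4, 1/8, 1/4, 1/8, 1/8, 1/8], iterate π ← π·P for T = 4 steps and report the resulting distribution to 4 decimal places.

t=0: π = [0.2500, 0.1250, 0.2500, 0.1250, 0.1250, 0.1250]
t=1: π = [0.2019, 0.1827, 0.1731, 0.0865, 0.1923, 0.1635]
t=2: π = [0.1760, 0.1857, 0.1694, 0.0991, 0.2056, 0.1642]
t=3: π = [0.1715, 0.1880, 0.1674, 0.0994, 0.2078, 0.1660]
t=4: π = [0.1703, 0.1886, 0.1670, 0.0997, 0.2081, 0.1663]

π = [0.1703, 0.1886, 0.1670, 0.0997, 0.2081, 0.1663]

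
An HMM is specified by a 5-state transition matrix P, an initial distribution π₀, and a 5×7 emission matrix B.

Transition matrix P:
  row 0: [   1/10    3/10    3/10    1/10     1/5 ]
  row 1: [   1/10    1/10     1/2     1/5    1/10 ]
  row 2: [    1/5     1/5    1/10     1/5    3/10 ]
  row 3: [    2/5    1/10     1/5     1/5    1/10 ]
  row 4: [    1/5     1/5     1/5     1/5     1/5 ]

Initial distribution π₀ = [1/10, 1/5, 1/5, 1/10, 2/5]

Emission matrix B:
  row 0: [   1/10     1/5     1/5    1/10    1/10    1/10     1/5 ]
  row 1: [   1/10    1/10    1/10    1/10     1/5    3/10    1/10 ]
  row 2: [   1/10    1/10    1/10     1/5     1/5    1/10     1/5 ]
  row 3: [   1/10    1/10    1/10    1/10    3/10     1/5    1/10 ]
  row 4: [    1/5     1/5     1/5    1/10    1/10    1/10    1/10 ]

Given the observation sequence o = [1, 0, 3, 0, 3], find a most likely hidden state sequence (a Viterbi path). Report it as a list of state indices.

t=0: δ = [2.000e-02, 2.000e-02, 2.000e-02, 1.000e-02, 8.000e-02]  (obs o_0=1)
t=1: δ = [1.600e-03, 1.600e-03, 1.600e-03, 1.600e-03, 3.200e-03]  ψ = [4, 4, 4, 4, 4]  (obs o_1=0)
t=2: δ = [6.400e-05, 6.400e-05, 1.600e-04, 6.400e-05, 6.400e-05]  ψ = [3, 4, 1, 4, 4]  (obs o_2=3)
t=3: δ = [3.200e-06, 3.200e-06, 3.200e-06, 3.200e-06, 9.600e-06]  ψ = [2, 2, 1, 2, 2]  (obs o_3=0)
t=4: δ = [1.920e-07, 1.920e-07, 3.840e-07, 1.920e-07, 1.920e-07]  ψ = [4, 4, 4, 4, 4]  (obs o_4=3)
backtrack: best end state = 2; path = [4, 1, 2, 4, 2]

path = [4, 1, 2, 4, 2]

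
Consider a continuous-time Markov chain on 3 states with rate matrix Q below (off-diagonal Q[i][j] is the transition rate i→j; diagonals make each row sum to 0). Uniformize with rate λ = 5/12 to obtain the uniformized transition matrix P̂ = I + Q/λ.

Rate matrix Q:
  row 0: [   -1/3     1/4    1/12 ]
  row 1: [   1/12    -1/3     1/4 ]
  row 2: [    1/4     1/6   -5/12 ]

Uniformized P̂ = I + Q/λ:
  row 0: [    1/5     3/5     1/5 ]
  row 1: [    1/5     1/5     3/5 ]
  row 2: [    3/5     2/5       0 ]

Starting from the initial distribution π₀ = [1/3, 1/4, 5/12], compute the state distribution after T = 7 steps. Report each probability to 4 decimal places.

t=0: π = [0.3333, 0.2500, 0.4167]
t=1: π = [0.3667, 0.4167, 0.2167]
t=2: π = [0.2867, 0.3900, 0.3233]
t=3: π = [0.3293, 0.3793, 0.2913]
t=4: π = [0.3165, 0.3900, 0.2935]
t=5: π = [0.3174, 0.3853, 0.2973]
t=6: π = [0.3189, 0.3864, 0.2947]
t=7: π = [0.3179, 0.3865, 0.2956]

π = [0.3179, 0.3865, 0.2956]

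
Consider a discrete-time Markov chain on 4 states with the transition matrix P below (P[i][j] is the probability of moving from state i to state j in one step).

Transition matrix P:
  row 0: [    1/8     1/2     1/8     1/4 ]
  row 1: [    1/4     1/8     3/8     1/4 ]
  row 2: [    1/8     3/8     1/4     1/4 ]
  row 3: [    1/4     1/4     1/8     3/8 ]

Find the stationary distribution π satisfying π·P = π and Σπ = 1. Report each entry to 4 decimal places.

Balance equations π_j = Σ_i π_i·P[i][j]:
  π_0 = 1/8·π_0 + 1/4·π_1 + 1/8·π_2 + 1/4·π_3
  π_1 = 1/2·π_0 + 1/8·π_1 + 3/8·π_2 + 1/4·π_3
  π_2 = 1/8·π_0 + 3/8·π_1 + 1/4·π_2 + 1/8·π_3
  normalize: π_0 + π_1 + π_2 + π_3 = 1
Solving the linear system gives exactly π = [109/553, 23/79, 125/553, 2/7].

π = [0.1971, 0.2911, 0.2260, 0.2857]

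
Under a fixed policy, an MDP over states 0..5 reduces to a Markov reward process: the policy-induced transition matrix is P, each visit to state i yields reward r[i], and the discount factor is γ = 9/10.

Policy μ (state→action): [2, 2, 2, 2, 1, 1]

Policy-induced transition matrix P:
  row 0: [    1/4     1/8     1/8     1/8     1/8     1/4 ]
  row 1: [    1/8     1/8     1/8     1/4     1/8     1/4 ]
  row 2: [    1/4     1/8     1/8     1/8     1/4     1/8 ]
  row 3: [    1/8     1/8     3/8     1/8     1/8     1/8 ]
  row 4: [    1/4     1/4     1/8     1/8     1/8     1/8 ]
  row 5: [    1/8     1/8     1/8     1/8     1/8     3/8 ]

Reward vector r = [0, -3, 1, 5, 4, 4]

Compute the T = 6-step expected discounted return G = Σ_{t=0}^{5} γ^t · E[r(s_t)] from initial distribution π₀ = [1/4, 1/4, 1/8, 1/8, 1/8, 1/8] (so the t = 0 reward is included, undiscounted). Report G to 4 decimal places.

G = 8.0830

t=0: π = [0.2500, 0.2500, 0.1250, 0.1250, 0.1250, 0.1250], E[r] = 1.0000, γ^t·E[r] = 1.000000, running G = 1.000000
t=1: π = [0.1875, 0.1406, 0.1563, 0.1563, 0.1406, 0.2188], E[r] = 1.9531, γ^t·E[r] = 1.757813, running G = 2.757813
t=2: π = [0.1855, 0.1426, 0.1641, 0.1426, 0.1445, 0.2207], E[r] = 1.9102, γ^t·E[r] = 1.547227, running G = 4.305039
t=3: π = [0.1868, 0.1431, 0.1606, 0.1428, 0.1455, 0.2212], E[r] = 1.9124, γ^t·E[r] = 1.394106, running G = 5.699145
t=4: π = [0.1866, 0.1432, 0.1607, 0.1429, 0.1451, 0.2215], E[r] = 1.9120, γ^t·E[r] = 1.254455, running G = 6.953600
t=5: π = [0.1866, 0.1431, 0.1607, 0.1429, 0.1451, 0.2216], E[r] = 1.9126, γ^t·E[r] = 1.129365, running G = 8.082965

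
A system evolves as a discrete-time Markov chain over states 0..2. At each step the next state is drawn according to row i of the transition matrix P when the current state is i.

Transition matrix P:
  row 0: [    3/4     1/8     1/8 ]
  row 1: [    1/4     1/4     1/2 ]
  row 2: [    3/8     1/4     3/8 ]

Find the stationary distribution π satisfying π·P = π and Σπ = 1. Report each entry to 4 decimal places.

Balance equations π_j = Σ_i π_i·P[i][j]:
  π_0 = 3/4·π_0 + 1/4·π_1 + 3/8·π_2
  π_1 = 1/8·π_0 + 1/4·π_1 + 1/4·π_2
  normalize: π_0 + π_1 + π_2 = 1
Solving the linear system gives exactly π = [22/39, 7/39, 10/39].

π = [0.5641, 0.1795, 0.2564]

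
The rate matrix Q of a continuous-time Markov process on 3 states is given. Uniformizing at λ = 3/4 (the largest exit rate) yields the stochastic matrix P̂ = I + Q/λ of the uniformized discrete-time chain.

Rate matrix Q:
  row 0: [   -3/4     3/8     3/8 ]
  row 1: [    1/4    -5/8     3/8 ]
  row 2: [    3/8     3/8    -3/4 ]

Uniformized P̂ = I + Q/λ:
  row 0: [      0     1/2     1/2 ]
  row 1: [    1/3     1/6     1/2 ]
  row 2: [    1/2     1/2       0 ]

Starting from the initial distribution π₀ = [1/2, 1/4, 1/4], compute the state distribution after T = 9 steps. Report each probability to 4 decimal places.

π = [0.2915, 0.3750, 0.3335]

t=0: π = [0.5000, 0.2500, 0.2500]
t=1: π = [0.2083, 0.4167, 0.3750]
t=2: π = [0.3264, 0.3611, 0.3125]
t=3: π = [0.2766, 0.3796, 0.3438]
t=4: π = [0.2984, 0.3735, 0.3281]
t=5: π = [0.2885, 0.3755, 0.3359]
t=6: π = [0.2931, 0.3748, 0.3320]
t=7: π = [0.2910, 0.3751, 0.3340]
t=8: π = [0.2920, 0.3750, 0.3330]
t=9: π = [0.2915, 0.3750, 0.3335]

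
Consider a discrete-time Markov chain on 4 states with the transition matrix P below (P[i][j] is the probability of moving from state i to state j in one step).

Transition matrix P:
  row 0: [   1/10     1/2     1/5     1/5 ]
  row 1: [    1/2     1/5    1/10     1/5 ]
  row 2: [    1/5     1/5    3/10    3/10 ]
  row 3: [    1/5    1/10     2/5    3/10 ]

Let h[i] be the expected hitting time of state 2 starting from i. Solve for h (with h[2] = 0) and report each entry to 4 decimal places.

First-step conditioning: h[2] = 0; for i ≠ 2, h[i] = 1 + Σ_k P[i][k]·h[k].
  h[0] = 1 + 1/10·h[0] + 1/2·h[1] + 1/5·h[3]
  h[1] = 1 + 1/2·h[0] + 1/5·h[1] + 1/5·h[3]
  h[3] = 1 + 1/5·h[0] + 1/10·h[1] + 3/10·h[3]
Solving the 3×3 linear system over states ≠ 2 gives exactly h = [390/83, 420/83, 0, 290/83] (h[2] = 0 is the target).

h = [4.6988, 5.0602, 0.0000, 3.4940]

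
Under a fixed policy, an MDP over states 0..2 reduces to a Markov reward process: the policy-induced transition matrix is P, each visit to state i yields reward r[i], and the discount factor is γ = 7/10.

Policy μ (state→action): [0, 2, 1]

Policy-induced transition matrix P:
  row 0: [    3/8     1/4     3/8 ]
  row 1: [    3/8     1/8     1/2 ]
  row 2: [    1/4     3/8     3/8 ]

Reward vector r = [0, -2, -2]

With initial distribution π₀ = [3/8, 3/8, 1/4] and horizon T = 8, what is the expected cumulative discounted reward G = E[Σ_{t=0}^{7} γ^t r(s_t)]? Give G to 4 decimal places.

t=0: π = [0.3750, 0.3750, 0.2500], E[r] = -1.2500, γ^t·E[r] = -1.250000, running G = -1.250000
t=1: π = [0.3438, 0.2344, 0.4219], E[r] = -1.3125, γ^t·E[r] = -0.918750, running G = -2.168750
t=2: π = [0.3223, 0.2734, 0.4043], E[r] = -1.3555, γ^t·E[r] = -0.664180, running G = -2.832930
t=3: π = [0.3245, 0.2664, 0.4092], E[r] = -1.3511, γ^t·E[r] = -0.463418, running G = -3.296348
t=4: π = [0.3239, 0.2679, 0.4083], E[r] = -1.3523, γ^t·E[r] = -0.324686, running G = -3.621034
t=5: π = [0.3240, 0.2676, 0.4085], E[r] = -1.3521, γ^t·E[r] = -0.227243, running G = -3.848277
t=6: π = [0.3239, 0.2676, 0.4084], E[r] = -1.3521, γ^t·E[r] = -0.159076, running G = -4.007353
t=7: π = [0.3239, 0.2676, 0.4085], E[r] = -1.3521, γ^t·E[r] = -0.111352, running G = -4.118705

G = -4.1187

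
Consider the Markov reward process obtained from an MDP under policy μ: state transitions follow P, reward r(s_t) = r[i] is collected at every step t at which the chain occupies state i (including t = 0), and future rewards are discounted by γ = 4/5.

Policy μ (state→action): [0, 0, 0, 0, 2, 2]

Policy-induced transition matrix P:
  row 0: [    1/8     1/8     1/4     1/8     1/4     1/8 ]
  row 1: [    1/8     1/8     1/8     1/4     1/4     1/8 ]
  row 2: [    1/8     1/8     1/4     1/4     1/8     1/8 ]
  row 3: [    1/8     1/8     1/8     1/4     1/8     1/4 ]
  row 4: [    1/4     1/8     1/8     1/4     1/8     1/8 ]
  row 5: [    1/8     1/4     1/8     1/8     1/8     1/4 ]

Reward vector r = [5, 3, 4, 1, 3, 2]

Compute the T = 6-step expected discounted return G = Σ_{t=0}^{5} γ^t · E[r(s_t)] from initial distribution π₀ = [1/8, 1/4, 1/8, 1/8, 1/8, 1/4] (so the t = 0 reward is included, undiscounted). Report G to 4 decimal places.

G = 10.5676

t=0: π = [0.1250, 0.2500, 0.1250, 0.1250, 0.1250, 0.2500], E[r] = 2.8750, γ^t·E[r] = 2.875000, running G = 2.875000
t=1: π = [0.1406, 0.1563, 0.1563, 0.2031, 0.1719, 0.1719], E[r] = 2.8594, γ^t·E[r] = 2.287500, running G = 5.162500
t=2: π = [0.1465, 0.1465, 0.1621, 0.2109, 0.1621, 0.1719], E[r] = 2.8613, γ^t·E[r] = 1.831250, running G = 6.993750
t=3: π = [0.1453, 0.1465, 0.1636, 0.2102, 0.1616, 0.1729], E[r] = 2.8608, γ^t·E[r] = 1.464750, running G = 8.458500
t=4: π = [0.1452, 0.1466, 0.1636, 0.2102, 0.1615, 0.1729], E[r] = 2.8607, γ^t·E[r] = 1.171725, running G = 9.630225
t=5: π = [0.1452, 0.1466, 0.1636, 0.2102, 0.1615, 0.1729], E[r] = 2.8606, γ^t·E[r] = 0.937361, running G = 10.567586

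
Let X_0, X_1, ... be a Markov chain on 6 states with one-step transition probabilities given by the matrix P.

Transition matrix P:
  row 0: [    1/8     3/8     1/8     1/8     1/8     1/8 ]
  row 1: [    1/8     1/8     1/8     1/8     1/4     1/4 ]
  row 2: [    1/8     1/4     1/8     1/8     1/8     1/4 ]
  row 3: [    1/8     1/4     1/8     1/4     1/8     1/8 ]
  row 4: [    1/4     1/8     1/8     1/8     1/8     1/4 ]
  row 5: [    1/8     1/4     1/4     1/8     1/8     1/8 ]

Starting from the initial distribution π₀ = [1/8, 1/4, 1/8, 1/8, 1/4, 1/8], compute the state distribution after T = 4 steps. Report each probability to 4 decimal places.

π = [0.1441, 0.2212, 0.1488, 0.1429, 0.1526, 0.1903]

t=0: π = [0.1250, 0.2500, 0.1250, 0.1250, 0.2500, 0.1250]
t=1: π = [0.1563, 0.2031, 0.1406, 0.1406, 0.1563, 0.2031]
t=2: π = [0.1445, 0.2246, 0.1504, 0.1426, 0.1504, 0.1875]
t=3: π = [0.1438, 0.2212, 0.1484, 0.1428, 0.1531, 0.1907]
t=4: π = [0.1441, 0.2212, 0.1488, 0.1429, 0.1526, 0.1903]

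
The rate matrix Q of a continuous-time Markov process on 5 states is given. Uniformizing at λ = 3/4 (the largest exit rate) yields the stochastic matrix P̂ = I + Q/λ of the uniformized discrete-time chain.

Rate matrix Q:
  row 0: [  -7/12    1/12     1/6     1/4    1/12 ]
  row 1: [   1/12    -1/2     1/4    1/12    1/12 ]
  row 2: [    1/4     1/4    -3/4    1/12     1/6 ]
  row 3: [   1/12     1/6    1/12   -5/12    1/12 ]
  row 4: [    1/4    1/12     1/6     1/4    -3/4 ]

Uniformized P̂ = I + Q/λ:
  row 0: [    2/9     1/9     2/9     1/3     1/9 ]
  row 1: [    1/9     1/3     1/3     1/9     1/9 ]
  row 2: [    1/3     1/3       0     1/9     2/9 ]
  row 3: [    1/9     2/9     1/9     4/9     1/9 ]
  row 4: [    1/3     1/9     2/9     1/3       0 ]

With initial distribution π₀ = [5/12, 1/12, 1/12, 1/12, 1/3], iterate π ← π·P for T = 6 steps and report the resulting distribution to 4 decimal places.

π = [0.1990, 0.2327, 0.1781, 0.2723, 0.1179]

t=0: π = [0.4167, 0.0833, 0.0833, 0.0833, 0.3333]
t=1: π = [0.2500, 0.1574, 0.2037, 0.3056, 0.0833]
t=2: π = [0.2027, 0.2253, 0.1605, 0.2870, 0.1245]
t=3: π = [0.1970, 0.2287, 0.1797, 0.2795, 0.1151]
t=4: π = [0.1985, 0.2329, 0.1766, 0.2736, 0.1183]
t=5: π = [0.1987, 0.2325, 0.1784, 0.2727, 0.1176]
t=6: π = [0.1990, 0.2327, 0.1781, 0.2723, 0.1179]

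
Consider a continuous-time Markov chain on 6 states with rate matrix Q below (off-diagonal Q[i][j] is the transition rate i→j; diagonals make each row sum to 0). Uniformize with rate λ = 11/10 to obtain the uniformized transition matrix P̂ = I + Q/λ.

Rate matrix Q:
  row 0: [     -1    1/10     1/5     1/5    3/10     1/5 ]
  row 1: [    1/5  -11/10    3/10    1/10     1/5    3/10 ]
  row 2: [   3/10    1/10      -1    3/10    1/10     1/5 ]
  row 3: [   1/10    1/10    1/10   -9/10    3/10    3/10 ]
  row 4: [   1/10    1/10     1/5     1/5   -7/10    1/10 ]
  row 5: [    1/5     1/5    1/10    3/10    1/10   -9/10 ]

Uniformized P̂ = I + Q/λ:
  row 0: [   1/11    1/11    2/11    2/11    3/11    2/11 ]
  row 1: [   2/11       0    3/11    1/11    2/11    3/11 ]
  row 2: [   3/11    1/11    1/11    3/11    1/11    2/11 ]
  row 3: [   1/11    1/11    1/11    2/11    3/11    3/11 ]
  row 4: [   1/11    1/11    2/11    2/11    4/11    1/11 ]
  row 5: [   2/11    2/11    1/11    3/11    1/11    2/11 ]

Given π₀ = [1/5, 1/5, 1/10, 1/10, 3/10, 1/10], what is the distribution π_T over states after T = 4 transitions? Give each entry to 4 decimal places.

t=0: π = [0.2000, 0.2000, 0.1000, 0.1000, 0.3000, 0.1000]
t=1: π = [0.1364, 0.0818, 0.1727, 0.1818, 0.2455, 0.1818]
t=2: π = [0.1463, 0.1000, 0.1405, 0.2066, 0.2231, 0.1835]
t=3: π = [0.1422, 0.0985, 0.1427, 0.2022, 0.2250, 0.1894]
t=4: π = [0.1430, 0.0992, 0.1422, 0.2031, 0.2239, 0.1887]

π = [0.1430, 0.0992, 0.1422, 0.2031, 0.2239, 0.1887]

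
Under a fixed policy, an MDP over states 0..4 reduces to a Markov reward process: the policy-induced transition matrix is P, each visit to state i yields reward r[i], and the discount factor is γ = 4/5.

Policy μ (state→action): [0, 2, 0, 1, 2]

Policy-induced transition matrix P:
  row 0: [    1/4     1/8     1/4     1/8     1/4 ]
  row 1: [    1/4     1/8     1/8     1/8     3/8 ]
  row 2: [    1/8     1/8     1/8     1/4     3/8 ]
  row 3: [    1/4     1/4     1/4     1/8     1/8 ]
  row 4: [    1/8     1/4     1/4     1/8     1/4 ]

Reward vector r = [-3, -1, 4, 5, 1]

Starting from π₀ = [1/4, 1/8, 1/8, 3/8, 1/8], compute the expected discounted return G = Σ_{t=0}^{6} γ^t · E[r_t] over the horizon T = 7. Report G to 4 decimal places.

t=0: π = [0.2500, 0.1250, 0.1250, 0.3750, 0.1250], E[r] = 1.6250, γ^t·E[r] = 1.625000, running G = 1.625000
t=1: π = [0.2188, 0.1875, 0.2188, 0.1406, 0.2344], E[r] = 0.9688, γ^t·E[r] = 0.775000, running G = 2.400000
t=2: π = [0.1934, 0.1719, 0.1992, 0.1523, 0.2832], E[r] = 1.0898, γ^t·E[r] = 0.697500, running G = 3.097500
t=3: π = [0.1897, 0.1794, 0.2036, 0.1499, 0.2773], E[r] = 1.0928, γ^t·E[r] = 0.559500, running G = 3.657000
t=4: π = [0.1899, 0.1784, 0.2021, 0.1505, 0.2791], E[r] = 1.0918, γ^t·E[r] = 0.447213, running G = 4.104213
t=5: π = [0.1898, 0.1787, 0.2024, 0.1503, 0.2788], E[r] = 1.0916, γ^t·E[r] = 0.357694, running G = 4.461906
t=6: π = [0.1899, 0.1786, 0.2024, 0.1503, 0.2789], E[r] = 1.0916, γ^t·E[r] = 0.286165, running G = 4.748071

G = 4.7481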